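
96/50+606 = 15198/25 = 607.92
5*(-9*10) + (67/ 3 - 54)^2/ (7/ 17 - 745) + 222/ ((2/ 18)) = 176197831/ 113922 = 1546.65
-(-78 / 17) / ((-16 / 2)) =-39 / 68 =-0.57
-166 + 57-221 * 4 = -993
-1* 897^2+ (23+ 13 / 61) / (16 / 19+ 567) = -804608.96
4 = 4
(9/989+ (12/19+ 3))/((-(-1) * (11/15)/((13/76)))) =3335085/3927319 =0.85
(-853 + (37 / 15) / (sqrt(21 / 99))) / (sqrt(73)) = sqrt(73) * (-89565 + 37 * sqrt(231)) / 7665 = -99.21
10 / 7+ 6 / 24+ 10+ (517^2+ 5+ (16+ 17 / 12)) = 5613785 / 21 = 267323.10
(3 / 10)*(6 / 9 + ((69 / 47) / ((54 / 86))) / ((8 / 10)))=6073 / 5640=1.08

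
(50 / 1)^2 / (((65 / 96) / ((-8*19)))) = -7296000 / 13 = -561230.77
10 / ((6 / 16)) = 80 / 3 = 26.67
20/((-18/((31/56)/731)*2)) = -155/368424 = -0.00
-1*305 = -305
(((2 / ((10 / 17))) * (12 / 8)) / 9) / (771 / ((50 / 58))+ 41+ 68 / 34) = 85 / 140604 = 0.00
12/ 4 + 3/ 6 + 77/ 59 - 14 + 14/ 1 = 567/ 118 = 4.81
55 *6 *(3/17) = 990/17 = 58.24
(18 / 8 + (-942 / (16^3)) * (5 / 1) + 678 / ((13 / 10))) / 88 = 5.94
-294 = -294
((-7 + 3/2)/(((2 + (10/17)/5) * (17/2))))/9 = -11/324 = -0.03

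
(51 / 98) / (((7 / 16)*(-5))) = -0.24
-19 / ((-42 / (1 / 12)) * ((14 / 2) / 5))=0.03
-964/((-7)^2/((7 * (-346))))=333544/7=47649.14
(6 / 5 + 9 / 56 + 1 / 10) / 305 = 409 / 85400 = 0.00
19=19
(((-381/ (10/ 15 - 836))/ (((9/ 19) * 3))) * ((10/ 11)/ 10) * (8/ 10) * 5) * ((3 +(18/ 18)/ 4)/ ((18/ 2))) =31369/ 744282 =0.04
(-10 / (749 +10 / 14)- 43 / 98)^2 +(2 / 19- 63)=-19691281342261 / 314103967744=-62.69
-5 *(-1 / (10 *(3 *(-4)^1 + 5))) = -1 / 14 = -0.07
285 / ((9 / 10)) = 316.67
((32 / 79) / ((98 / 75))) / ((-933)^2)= 400 / 1123220973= 0.00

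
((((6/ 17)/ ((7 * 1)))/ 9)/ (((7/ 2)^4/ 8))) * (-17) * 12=-1024/ 16807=-0.06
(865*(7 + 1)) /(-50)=-692 /5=-138.40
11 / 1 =11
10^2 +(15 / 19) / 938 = 1782215 / 17822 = 100.00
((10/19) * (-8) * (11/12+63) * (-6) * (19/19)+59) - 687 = 18748/19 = 986.74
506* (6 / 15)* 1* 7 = 7084 / 5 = 1416.80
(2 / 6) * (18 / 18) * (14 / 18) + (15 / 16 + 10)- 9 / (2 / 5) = -4883 / 432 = -11.30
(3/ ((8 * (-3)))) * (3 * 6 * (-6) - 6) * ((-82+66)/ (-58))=3.93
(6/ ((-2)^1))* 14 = -42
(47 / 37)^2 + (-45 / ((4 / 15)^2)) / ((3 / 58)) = -133973203 / 10952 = -12232.76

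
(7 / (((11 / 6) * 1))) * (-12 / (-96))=21 / 44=0.48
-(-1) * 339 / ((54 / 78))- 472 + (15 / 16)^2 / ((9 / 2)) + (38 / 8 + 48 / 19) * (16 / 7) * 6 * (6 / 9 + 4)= 3527953 / 7296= 483.55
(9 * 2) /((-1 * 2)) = -9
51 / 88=0.58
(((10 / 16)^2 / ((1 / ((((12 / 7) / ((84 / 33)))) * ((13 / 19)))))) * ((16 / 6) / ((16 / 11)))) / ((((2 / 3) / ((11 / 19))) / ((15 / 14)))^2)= 9635608125 / 33727404032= 0.29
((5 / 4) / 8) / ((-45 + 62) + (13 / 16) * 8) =0.01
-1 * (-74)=74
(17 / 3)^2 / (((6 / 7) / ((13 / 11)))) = 26299 / 594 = 44.27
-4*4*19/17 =-304/17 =-17.88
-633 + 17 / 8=-5047 / 8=-630.88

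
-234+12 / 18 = -700 / 3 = -233.33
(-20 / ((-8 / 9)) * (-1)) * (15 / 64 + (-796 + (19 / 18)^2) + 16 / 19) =390935215 / 21888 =17860.71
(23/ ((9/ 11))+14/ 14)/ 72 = 0.40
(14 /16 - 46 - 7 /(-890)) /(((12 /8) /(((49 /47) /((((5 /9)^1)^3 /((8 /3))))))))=-1274977746 /2614375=-487.68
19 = 19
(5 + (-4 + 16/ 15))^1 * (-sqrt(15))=-31 * sqrt(15)/ 15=-8.00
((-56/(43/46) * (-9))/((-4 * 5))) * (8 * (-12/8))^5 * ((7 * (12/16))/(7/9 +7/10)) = 19470108672/817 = 23831222.36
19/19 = 1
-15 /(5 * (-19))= 3 /19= 0.16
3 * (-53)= -159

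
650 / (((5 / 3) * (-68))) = -195 / 34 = -5.74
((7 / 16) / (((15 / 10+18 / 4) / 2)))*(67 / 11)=469 / 528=0.89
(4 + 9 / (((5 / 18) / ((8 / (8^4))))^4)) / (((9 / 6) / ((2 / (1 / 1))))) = 10737418299049 / 2013265920000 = 5.33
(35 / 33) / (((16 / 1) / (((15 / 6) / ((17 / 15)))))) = 875 / 5984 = 0.15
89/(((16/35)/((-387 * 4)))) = -1205505/4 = -301376.25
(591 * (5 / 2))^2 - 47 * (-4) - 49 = 8732581 / 4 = 2183145.25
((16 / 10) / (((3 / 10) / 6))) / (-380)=-0.08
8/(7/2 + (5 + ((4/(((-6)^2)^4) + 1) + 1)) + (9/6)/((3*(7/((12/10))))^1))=117573120/155574467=0.76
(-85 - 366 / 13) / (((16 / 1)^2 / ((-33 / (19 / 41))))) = 1990263 / 63232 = 31.48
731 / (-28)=-731 / 28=-26.11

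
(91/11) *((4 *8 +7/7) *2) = 546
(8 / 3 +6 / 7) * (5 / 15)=74 / 63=1.17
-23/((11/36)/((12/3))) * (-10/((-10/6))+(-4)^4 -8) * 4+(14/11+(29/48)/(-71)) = -305907.10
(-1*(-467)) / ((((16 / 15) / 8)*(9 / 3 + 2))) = 700.50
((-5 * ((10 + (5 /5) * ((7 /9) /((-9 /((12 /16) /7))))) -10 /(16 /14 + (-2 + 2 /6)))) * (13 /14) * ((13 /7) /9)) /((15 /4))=-5838781 /785862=-7.43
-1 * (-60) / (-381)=-0.16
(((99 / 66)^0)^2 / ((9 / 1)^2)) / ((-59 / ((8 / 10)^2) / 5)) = -16 / 23895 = -0.00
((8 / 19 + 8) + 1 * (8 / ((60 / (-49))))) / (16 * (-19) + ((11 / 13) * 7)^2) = -90922 / 12952395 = -0.01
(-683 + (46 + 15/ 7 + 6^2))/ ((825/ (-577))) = 2418784/ 5775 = 418.84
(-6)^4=1296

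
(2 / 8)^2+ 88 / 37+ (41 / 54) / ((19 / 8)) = 838373 / 303696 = 2.76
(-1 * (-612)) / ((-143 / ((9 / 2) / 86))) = -0.22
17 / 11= 1.55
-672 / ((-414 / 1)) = 112 / 69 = 1.62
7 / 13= 0.54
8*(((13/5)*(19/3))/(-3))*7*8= -110656/45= -2459.02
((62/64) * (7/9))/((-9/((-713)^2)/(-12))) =110316073/216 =510722.56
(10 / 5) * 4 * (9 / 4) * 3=54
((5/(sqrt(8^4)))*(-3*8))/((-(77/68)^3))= 589560/456533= 1.29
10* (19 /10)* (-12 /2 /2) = -57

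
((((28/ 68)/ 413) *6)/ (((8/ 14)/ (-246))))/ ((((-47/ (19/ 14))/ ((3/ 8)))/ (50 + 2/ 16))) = 8434233/ 6034048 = 1.40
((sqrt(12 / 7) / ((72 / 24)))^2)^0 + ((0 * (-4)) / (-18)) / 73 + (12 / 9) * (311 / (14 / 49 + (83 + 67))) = 2966 / 789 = 3.76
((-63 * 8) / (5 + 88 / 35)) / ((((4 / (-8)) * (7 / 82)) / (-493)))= -774703.57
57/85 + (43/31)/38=70801/100130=0.71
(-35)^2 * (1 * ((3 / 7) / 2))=525 / 2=262.50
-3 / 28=-0.11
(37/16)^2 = 1369/256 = 5.35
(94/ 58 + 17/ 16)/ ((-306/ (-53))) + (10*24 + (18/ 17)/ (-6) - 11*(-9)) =16057835/ 47328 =339.29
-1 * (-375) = 375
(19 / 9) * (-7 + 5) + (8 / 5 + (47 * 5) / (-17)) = -12581 / 765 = -16.45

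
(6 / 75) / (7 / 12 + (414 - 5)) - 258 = -31701726 / 122875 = -258.00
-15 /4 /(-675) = 1 /180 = 0.01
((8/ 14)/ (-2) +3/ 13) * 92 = -5.05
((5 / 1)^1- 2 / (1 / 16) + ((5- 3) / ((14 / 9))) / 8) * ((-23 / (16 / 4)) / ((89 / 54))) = 93.64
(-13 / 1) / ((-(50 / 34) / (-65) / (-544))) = 1562912 / 5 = 312582.40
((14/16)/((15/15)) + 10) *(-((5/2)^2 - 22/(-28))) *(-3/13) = 51417/2912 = 17.66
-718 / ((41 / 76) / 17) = -927656 / 41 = -22625.76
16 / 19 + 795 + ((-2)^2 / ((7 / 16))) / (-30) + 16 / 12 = 529919 / 665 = 796.87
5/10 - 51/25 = -77/50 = -1.54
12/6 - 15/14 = 13/14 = 0.93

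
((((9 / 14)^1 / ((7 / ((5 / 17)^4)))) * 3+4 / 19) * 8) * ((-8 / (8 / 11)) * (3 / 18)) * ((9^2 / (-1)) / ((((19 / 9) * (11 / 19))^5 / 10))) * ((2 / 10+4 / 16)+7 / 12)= 1089333484106094 / 1138455624691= 956.85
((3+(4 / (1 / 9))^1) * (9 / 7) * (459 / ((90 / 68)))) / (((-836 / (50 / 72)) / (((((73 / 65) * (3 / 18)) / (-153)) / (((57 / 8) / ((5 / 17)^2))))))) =1825 / 8505882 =0.00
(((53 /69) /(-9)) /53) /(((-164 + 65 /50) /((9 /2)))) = 5 /112263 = 0.00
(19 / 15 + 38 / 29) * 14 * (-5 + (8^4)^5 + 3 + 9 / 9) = 1206263339553323761710 / 29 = 41595287570804267645.17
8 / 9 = 0.89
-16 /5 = -3.20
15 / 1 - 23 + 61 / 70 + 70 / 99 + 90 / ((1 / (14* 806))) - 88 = 1015465.58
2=2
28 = 28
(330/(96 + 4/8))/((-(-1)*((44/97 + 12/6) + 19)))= 64020/401633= 0.16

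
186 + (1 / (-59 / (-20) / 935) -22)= 28376 / 59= 480.95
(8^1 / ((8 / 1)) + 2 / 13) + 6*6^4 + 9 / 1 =101220 / 13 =7786.15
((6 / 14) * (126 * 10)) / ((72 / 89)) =1335 / 2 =667.50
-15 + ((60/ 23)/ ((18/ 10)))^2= -61415/ 4761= -12.90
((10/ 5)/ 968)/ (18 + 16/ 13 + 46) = 13/ 410432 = 0.00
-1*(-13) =13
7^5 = 16807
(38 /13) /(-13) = -38 /169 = -0.22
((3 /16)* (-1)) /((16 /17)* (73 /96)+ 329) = -153 /269048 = -0.00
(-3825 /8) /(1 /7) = -26775 /8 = -3346.88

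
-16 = -16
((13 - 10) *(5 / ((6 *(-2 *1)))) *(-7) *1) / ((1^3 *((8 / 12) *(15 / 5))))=35 / 8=4.38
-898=-898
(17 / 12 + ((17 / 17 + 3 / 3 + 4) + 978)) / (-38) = -11825 / 456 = -25.93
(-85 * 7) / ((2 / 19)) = -11305 / 2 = -5652.50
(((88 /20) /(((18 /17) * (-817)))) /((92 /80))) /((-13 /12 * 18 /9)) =1496 /732849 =0.00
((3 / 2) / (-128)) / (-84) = 1 / 7168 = 0.00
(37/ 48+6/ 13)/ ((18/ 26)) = 769/ 432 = 1.78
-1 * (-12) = 12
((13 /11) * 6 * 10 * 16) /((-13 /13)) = -12480 /11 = -1134.55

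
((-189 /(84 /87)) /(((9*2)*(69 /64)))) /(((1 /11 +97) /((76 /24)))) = -6061 /18423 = -0.33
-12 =-12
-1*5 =-5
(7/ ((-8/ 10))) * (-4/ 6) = 35/ 6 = 5.83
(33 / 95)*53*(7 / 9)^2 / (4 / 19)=28567 / 540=52.90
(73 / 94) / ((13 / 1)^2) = 73 / 15886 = 0.00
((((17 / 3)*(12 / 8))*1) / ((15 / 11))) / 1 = 187 / 30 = 6.23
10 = 10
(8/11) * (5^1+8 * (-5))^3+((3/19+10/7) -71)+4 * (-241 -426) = -49623836/1463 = -33919.23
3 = 3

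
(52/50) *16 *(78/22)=16224/275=59.00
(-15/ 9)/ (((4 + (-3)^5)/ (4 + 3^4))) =425/ 717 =0.59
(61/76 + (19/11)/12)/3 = 1187/3762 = 0.32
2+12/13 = 38/13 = 2.92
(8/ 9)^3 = 512/ 729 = 0.70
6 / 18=1 / 3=0.33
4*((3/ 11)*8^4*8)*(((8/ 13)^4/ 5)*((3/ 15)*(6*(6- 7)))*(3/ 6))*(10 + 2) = -57982058496/ 7854275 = -7382.23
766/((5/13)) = 9958/5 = 1991.60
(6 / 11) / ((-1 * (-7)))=6 / 77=0.08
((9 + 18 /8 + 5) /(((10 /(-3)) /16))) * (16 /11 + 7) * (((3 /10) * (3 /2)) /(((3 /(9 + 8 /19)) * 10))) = -1947699 /20900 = -93.19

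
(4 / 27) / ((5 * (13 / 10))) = 0.02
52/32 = 13/8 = 1.62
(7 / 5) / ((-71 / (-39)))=273 / 355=0.77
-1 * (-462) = 462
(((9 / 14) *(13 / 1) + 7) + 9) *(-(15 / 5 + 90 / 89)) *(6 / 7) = -52173 / 623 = -83.74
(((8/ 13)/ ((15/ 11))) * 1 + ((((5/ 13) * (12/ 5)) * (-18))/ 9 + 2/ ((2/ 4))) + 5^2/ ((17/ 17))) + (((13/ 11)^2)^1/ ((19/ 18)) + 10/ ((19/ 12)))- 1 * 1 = 15351802/ 448305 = 34.24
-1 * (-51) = 51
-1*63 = -63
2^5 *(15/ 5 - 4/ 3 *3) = -32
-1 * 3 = -3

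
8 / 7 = 1.14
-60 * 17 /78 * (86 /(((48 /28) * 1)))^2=-7701085 /234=-32910.62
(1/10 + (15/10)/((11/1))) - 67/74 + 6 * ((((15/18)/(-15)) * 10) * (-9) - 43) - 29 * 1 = -1048713/4070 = -257.67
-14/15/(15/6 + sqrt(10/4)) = -0.23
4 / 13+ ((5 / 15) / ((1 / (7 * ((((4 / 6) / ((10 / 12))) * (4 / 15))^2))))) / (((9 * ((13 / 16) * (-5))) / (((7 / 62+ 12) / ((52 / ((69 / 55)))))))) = 22380156068 / 72936703125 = 0.31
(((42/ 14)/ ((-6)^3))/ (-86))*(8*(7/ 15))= 7/ 11610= 0.00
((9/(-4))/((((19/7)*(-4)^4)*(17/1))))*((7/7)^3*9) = -567/330752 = -0.00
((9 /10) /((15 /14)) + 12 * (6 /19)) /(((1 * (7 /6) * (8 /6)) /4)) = 39582 /3325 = 11.90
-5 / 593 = -0.01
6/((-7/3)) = -2.57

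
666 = 666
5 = 5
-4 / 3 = -1.33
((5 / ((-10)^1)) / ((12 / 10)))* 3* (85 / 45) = -85 / 36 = -2.36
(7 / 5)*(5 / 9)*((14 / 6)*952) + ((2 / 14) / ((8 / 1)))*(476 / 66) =2052665 / 1188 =1727.83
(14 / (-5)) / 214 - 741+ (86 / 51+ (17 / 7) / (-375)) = -1176741341 / 1591625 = -739.33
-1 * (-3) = 3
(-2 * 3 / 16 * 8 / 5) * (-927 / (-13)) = -2781 / 65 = -42.78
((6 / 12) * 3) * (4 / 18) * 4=1.33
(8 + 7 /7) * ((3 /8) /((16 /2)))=27 /64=0.42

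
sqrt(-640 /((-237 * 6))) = 8 * sqrt(395) /237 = 0.67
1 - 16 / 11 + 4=39 / 11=3.55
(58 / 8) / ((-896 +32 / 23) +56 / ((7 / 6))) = -0.01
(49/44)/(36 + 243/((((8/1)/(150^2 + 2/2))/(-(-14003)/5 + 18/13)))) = 6370/10954180419237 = 0.00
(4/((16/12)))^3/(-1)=-27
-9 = -9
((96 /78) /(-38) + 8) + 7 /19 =2059 /247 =8.34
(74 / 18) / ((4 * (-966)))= -37 / 34776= -0.00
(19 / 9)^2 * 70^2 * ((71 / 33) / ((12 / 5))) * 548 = 86030451500 / 8019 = 10728326.66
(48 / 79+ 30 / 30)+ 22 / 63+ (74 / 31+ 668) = 103733923 / 154287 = 672.34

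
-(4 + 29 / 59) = -265 / 59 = -4.49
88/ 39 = 2.26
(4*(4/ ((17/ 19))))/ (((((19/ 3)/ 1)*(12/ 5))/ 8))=160/ 17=9.41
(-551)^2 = 303601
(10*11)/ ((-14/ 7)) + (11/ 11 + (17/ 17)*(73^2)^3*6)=908005357680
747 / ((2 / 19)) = 14193 / 2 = 7096.50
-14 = -14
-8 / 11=-0.73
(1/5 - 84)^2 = 175561/25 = 7022.44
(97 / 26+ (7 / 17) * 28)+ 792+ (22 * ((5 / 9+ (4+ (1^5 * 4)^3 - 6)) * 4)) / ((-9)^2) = 282012209 / 322218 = 875.22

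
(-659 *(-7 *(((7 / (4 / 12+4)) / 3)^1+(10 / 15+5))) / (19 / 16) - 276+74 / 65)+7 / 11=74708341 / 3135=23830.41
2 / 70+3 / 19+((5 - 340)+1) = -221986 / 665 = -333.81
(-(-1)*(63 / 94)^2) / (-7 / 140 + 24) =19845 / 1058111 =0.02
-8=-8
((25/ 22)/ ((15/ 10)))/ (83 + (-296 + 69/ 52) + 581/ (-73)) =-94900/ 27512859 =-0.00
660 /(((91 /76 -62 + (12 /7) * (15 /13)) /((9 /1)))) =-41081040 /406831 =-100.98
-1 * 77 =-77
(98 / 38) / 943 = 49 / 17917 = 0.00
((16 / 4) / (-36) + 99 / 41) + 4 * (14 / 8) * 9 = 24097 / 369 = 65.30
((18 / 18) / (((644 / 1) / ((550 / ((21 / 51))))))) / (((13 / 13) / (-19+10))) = -42075 / 2254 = -18.67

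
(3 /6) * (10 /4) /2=5 /8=0.62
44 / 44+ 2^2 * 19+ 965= 1042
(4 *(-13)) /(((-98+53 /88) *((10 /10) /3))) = 4576 /2857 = 1.60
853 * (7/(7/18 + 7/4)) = 30708/11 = 2791.64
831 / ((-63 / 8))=-2216 / 21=-105.52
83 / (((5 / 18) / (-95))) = -28386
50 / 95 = 10 / 19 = 0.53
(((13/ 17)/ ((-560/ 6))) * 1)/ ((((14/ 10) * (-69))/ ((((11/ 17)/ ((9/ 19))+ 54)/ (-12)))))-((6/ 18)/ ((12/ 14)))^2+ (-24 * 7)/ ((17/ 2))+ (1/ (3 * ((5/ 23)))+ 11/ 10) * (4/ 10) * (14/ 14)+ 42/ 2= 45102602543/ 21105554400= 2.14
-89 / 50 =-1.78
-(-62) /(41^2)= 62 /1681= 0.04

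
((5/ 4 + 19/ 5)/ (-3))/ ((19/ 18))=-303/ 190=-1.59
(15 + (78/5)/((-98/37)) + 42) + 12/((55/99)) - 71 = 419/245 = 1.71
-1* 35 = -35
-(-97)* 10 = 970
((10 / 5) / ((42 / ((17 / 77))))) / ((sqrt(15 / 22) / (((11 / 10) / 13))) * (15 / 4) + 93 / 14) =-255068 / 4729800159 + 11050 * sqrt(330) / 675685737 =0.00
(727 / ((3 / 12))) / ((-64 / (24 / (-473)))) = 2181 / 946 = 2.31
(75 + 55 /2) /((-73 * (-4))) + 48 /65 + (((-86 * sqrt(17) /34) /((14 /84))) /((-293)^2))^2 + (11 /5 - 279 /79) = -90984647344379853 /375727253449204280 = -0.24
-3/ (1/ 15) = -45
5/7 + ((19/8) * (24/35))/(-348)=2881/4060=0.71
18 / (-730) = -9 / 365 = -0.02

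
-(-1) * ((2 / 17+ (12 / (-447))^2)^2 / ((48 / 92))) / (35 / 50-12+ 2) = -114756560870 / 39741762137031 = -0.00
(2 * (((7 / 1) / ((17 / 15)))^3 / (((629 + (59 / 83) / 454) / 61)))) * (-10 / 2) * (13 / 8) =-28826624019375 / 77632071854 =-371.32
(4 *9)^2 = 1296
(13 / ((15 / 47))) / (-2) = -611 / 30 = -20.37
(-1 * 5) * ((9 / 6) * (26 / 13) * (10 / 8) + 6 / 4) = -105 / 4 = -26.25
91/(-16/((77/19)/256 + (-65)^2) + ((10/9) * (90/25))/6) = 1870093407/13622494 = 137.28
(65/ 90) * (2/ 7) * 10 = 2.06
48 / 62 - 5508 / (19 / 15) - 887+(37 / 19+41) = -3057911 / 589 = -5191.70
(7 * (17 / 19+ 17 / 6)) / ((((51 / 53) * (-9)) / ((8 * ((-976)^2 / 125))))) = -1413622784 / 7695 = -183706.66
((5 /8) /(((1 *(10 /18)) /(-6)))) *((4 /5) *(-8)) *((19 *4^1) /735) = 5472 /1225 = 4.47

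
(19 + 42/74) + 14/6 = 2431/111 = 21.90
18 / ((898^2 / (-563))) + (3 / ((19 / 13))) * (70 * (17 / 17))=1100645187 / 7660838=143.67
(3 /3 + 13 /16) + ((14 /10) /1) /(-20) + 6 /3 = 3.74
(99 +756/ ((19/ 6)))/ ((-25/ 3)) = -19251/ 475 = -40.53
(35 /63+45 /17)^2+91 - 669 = -13290302 /23409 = -567.74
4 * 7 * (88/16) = 154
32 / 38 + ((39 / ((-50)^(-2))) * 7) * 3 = 38902516 / 19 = 2047500.84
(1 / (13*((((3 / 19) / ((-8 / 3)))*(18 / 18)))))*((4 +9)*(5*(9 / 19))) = -40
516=516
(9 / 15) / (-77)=-3 / 385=-0.01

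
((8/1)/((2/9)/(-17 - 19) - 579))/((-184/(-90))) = -14580/2157377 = -0.01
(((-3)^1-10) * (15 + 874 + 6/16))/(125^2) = -18499/25000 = -0.74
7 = 7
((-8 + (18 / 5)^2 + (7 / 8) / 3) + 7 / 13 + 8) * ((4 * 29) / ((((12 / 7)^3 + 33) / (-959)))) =-1026062065399 / 25441650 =-40330.01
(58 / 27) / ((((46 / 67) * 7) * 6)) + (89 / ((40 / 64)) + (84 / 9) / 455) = 241576063 / 1695330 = 142.50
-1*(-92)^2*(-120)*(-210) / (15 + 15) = -7109760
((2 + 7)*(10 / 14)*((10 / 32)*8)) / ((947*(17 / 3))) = 675 / 225386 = 0.00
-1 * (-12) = 12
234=234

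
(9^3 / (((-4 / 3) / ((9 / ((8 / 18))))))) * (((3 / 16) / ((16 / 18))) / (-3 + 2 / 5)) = 23914845 / 26624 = 898.24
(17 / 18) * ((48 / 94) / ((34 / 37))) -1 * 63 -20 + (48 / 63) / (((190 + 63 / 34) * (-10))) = -884990543 / 10730335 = -82.48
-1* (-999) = 999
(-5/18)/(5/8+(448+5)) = -20/32661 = -0.00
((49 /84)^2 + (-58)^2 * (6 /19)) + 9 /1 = 2932051 /2736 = 1071.66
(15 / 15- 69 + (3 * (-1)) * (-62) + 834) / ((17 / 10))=560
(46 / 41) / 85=46 / 3485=0.01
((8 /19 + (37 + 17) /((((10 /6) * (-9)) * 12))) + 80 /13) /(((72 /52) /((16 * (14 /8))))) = 126.89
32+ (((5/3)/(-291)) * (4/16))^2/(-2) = 780420071/24388128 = 32.00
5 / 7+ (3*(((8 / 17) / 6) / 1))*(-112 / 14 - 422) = -11955 / 119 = -100.46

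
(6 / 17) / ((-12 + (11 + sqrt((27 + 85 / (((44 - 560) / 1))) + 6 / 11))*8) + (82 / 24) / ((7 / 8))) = 25001361 / 4106720413 - 882*sqrt(220531047) / 4106720413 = 0.00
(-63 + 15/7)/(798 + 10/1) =-0.08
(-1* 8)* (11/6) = -44/3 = -14.67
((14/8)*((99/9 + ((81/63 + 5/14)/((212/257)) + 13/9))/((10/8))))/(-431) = -77123/1644696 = -0.05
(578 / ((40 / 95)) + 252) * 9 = 14622.75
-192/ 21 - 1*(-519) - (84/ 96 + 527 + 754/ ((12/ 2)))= -143.68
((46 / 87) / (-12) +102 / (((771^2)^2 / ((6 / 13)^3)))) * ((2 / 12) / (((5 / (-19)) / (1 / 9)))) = 4188359842127993 / 1350817932562317180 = 0.00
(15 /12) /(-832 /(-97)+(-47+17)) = -485 /8312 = -0.06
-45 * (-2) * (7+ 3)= 900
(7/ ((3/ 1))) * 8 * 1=18.67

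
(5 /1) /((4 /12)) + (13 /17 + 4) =336 /17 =19.76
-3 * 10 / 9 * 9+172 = 142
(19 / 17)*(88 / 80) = 209 / 170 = 1.23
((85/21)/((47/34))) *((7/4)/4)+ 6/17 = 31333/19176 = 1.63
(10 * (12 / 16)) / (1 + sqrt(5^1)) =-15 / 8 + 15 * sqrt(5) / 8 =2.32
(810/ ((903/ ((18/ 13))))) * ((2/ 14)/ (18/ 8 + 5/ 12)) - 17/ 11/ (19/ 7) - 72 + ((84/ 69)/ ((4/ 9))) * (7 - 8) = -19814000741/ 263337074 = -75.24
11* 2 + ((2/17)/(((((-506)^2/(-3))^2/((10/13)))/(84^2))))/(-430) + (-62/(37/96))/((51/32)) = -6689046638799768/84741396491323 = -78.93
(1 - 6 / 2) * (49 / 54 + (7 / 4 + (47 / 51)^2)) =-7.01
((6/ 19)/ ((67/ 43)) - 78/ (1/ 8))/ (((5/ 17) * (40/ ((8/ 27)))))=-4499866/ 286425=-15.71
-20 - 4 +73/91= -2111/91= -23.20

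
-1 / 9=-0.11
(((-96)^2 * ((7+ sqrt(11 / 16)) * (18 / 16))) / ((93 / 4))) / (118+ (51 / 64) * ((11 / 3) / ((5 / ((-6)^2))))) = 25.11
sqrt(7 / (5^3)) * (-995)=-199 * sqrt(35) / 5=-235.46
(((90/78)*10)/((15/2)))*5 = 7.69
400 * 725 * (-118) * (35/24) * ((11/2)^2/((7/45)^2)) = -436706015625/7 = -62386573660.71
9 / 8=1.12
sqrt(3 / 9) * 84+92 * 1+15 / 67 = 28 * sqrt(3)+6179 / 67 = 140.72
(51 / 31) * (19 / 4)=969 / 124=7.81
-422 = -422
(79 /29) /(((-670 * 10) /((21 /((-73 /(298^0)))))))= 1659 /14183900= 0.00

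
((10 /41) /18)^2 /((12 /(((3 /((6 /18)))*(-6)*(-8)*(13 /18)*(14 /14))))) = 650 /136161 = 0.00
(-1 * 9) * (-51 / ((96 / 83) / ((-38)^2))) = 4584339 / 8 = 573042.38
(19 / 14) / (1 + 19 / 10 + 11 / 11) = 95 / 273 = 0.35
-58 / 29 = -2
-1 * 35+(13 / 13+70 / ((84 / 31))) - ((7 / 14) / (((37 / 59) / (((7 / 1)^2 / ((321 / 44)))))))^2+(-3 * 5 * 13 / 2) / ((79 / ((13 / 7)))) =-3052865682505 / 78007910337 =-39.14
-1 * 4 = -4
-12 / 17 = -0.71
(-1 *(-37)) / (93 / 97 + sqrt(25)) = 3589 / 578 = 6.21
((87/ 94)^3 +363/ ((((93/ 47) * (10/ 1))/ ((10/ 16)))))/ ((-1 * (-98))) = 0.13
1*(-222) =-222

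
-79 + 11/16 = -1253/16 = -78.31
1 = 1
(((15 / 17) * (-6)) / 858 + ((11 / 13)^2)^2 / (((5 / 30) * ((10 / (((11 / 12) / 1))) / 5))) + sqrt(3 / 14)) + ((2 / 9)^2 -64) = -62.08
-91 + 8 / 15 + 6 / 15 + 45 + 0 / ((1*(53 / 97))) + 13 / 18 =-3991 / 90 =-44.34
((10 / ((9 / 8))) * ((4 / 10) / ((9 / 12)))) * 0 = 0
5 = 5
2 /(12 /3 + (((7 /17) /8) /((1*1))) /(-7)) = 272 /543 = 0.50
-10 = -10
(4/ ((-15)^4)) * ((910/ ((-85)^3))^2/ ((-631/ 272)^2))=33918976/ 1052202810687890625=0.00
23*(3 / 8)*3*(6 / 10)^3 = 5589 / 1000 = 5.59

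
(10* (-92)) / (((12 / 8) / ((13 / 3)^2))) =-310960 / 27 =-11517.04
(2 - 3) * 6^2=-36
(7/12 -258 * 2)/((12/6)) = -6185/24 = -257.71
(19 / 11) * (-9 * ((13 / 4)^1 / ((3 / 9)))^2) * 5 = -1300455 / 176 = -7388.95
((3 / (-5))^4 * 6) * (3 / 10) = 729 / 3125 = 0.23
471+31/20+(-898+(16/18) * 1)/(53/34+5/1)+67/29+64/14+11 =2881709111/8148420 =353.65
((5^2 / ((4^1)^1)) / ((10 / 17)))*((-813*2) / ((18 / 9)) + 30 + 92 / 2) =-62645 / 8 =-7830.62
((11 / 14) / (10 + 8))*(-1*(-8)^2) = -176 / 63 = -2.79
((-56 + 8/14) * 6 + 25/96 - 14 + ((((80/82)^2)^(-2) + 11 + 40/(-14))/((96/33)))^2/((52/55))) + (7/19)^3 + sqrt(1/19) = -1816509221187259530102929/5413124450549760000000 + sqrt(19)/19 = -335.35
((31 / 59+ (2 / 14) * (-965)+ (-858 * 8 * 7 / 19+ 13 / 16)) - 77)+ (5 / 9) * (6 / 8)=-1032769907 / 376656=-2741.94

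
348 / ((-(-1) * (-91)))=-348 / 91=-3.82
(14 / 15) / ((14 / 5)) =1 / 3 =0.33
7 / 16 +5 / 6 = 61 / 48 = 1.27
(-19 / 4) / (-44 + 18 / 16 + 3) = 38 / 319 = 0.12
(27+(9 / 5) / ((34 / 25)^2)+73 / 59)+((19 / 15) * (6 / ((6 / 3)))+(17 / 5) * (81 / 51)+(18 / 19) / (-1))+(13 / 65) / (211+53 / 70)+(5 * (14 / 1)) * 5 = 37213538765783 / 96043849740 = 387.46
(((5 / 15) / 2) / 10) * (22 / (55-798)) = -11 / 22290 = -0.00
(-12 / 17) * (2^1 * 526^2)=-6640224 / 17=-390601.41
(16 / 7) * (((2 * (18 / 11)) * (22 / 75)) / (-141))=-128 / 8225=-0.02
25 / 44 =0.57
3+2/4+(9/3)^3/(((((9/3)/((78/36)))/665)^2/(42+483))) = 3269701097.25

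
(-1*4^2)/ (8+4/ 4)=-16/ 9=-1.78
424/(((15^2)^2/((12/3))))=1696/50625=0.03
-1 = -1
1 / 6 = 0.17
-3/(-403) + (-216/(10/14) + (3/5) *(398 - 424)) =-128151/403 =-317.99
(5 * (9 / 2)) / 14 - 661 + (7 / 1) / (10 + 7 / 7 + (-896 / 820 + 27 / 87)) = -280087813 / 425208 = -658.71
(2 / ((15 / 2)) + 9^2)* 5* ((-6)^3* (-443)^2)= -17224382232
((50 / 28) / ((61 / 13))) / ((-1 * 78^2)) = -25 / 399672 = -0.00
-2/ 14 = -1/ 7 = -0.14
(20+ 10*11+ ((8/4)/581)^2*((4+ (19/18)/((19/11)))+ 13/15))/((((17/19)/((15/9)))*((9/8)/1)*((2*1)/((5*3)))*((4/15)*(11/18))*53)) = 1875996194200/10036701213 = 186.91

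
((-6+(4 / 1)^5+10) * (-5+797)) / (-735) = -271392 / 245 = -1107.72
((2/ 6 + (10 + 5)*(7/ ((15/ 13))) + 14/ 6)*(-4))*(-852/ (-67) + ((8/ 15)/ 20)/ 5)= -359268616/ 75375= -4766.42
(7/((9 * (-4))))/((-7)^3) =1/1764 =0.00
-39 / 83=-0.47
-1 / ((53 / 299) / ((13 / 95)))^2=-15108769 / 25351225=-0.60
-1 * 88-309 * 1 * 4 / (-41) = -2372 / 41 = -57.85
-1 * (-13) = 13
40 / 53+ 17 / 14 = 1461 / 742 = 1.97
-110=-110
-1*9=-9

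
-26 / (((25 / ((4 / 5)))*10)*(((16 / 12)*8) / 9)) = -351 / 5000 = -0.07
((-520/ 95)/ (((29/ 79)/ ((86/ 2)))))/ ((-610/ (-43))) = -7595692/ 168055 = -45.20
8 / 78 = 4 / 39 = 0.10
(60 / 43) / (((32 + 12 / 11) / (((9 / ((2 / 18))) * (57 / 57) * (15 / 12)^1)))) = 66825 / 15652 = 4.27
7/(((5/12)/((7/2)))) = 294/5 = 58.80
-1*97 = -97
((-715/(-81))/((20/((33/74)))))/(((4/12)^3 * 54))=1573/15984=0.10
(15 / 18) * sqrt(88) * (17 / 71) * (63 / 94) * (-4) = -3570 * sqrt(22) / 3337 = -5.02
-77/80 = -0.96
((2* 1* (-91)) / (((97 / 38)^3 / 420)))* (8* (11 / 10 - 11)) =332197721856 / 912673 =363983.29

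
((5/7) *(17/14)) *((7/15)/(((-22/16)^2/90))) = 16320/847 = 19.27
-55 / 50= -11 / 10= -1.10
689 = 689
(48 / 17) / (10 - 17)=-48 / 119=-0.40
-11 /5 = -2.20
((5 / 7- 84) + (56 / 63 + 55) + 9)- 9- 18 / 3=-2104 / 63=-33.40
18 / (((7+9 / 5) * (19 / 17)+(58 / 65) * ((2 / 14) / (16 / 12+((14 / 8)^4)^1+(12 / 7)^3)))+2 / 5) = 13753818975 / 7826983217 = 1.76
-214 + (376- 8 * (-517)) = 4298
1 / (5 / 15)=3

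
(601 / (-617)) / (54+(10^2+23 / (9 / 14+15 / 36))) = -53489 / 9648646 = -0.01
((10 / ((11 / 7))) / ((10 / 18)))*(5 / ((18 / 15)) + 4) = 1029 / 11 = 93.55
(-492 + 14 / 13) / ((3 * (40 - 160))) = 3191 / 2340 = 1.36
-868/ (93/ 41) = -1148/ 3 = -382.67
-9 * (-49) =441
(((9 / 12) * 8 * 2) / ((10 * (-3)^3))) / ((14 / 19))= -19 / 315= -0.06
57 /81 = 19 /27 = 0.70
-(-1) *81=81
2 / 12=1 / 6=0.17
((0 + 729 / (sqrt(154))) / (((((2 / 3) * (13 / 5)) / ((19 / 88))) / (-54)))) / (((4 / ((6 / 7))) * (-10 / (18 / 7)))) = 30292137 * sqrt(154) / 17265248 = 21.77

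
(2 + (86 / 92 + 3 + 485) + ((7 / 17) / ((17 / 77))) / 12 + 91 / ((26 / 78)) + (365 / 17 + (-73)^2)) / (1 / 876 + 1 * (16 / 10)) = 178018466855 / 46615411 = 3818.88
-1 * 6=-6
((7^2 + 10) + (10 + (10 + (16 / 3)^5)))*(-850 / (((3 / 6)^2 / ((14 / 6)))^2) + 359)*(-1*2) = 1416227905274 / 2187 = 647566486.18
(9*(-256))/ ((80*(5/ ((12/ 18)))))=-96/ 25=-3.84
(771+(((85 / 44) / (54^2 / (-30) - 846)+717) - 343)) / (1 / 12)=237591655 / 17292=13739.98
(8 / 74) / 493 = 4 / 18241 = 0.00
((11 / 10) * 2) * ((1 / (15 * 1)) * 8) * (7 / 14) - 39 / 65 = -1 / 75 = -0.01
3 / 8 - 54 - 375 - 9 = -437.62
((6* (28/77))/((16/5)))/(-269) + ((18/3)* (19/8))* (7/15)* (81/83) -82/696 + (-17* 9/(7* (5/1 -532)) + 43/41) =14180943764539/1901016562830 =7.46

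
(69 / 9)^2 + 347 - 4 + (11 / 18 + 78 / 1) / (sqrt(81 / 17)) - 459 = -515 / 9 + 1415* sqrt(17) / 162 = -21.21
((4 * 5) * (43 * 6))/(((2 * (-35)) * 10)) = -258/35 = -7.37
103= 103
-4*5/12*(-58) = 290/3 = 96.67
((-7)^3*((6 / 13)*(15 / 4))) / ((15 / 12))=-6174 / 13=-474.92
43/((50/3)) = 129/50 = 2.58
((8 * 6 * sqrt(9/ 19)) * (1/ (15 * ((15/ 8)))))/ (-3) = -0.39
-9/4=-2.25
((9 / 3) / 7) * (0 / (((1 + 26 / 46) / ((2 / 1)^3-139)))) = 0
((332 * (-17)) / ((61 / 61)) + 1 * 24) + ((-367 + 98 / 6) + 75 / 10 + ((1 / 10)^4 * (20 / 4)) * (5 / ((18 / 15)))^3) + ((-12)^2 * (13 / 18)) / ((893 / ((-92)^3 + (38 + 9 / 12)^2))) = -297742919159 / 3086208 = -96475.32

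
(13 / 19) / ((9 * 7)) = 13 / 1197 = 0.01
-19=-19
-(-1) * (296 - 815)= -519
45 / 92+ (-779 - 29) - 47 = -78615 / 92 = -854.51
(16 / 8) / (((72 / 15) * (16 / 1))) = 5 / 192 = 0.03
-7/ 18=-0.39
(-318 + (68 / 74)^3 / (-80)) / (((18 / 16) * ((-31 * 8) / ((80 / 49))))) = 1288651624 / 692477163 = 1.86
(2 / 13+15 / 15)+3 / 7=1.58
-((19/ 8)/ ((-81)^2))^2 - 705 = -1942268051881/ 2754990144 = -705.00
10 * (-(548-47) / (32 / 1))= -2505 / 16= -156.56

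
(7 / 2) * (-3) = -10.50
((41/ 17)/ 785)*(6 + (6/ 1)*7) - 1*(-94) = 94.15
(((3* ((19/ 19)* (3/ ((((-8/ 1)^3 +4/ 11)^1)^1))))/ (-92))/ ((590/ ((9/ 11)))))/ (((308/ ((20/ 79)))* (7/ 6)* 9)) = 9/ 433599257168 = 0.00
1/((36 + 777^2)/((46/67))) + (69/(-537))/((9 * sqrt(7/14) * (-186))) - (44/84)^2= -543855841/1982160495 + 23 * sqrt(2)/299646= -0.27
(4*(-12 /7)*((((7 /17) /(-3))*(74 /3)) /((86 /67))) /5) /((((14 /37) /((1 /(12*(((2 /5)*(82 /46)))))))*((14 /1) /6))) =2109629 /4405737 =0.48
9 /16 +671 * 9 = 96633 /16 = 6039.56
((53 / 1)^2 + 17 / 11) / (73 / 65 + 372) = 7.53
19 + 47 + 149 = 215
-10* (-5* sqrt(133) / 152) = 3.79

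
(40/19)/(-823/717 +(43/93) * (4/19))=-2.00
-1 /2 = -0.50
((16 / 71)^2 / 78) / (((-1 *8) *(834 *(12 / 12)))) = -8 / 81981783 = -0.00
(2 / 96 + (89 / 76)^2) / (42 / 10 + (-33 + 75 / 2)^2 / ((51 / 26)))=512635 / 5347854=0.10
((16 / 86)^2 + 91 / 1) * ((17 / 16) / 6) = 2861491 / 177504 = 16.12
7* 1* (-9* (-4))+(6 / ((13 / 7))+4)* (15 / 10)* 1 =262.85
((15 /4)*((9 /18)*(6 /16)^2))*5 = 675 /512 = 1.32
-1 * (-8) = 8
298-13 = 285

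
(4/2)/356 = 1/178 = 0.01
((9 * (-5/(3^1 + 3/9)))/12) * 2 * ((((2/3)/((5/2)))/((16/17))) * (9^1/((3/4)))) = -153/20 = -7.65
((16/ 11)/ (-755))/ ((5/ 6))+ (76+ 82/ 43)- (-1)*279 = 637280047/ 1785575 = 356.90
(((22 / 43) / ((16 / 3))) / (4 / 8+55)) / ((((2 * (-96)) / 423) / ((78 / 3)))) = -20163 / 203648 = -0.10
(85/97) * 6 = 510/97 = 5.26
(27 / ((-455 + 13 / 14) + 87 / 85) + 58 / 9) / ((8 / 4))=1721122 / 539127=3.19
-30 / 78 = -5 / 13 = -0.38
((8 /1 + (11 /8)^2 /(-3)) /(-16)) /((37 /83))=-117445 /113664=-1.03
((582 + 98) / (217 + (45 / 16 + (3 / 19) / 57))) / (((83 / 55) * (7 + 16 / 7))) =3927680 / 17791631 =0.22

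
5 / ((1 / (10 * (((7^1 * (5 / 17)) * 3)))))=5250 / 17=308.82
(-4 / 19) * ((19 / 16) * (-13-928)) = 941 / 4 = 235.25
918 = 918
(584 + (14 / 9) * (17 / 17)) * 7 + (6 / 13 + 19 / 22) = 10553951 / 2574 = 4100.21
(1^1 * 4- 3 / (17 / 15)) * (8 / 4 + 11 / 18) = 1081 / 306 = 3.53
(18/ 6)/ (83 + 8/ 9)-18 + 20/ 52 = -172544/ 9815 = -17.58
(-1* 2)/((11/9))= -18/11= -1.64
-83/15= -5.53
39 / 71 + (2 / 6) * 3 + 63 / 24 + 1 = 2939 / 568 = 5.17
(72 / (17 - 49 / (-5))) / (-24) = -15 / 134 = -0.11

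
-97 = -97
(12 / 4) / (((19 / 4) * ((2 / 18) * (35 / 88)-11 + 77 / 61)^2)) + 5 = 20863129859183 / 4167024253411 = 5.01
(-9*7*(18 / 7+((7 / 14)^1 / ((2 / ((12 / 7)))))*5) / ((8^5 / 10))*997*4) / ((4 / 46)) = -34052535 / 8192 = -4156.80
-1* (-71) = 71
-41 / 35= -1.17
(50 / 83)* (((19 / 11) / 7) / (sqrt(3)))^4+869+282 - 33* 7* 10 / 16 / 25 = 1202913525053243 / 1050372865080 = 1145.23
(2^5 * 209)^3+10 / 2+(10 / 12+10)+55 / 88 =7179596464523 / 24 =299149852688.46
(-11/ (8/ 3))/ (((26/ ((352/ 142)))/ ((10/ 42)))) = -605/ 6461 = -0.09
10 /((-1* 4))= -5 /2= -2.50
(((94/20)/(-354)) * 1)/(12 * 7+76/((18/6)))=-47/387040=-0.00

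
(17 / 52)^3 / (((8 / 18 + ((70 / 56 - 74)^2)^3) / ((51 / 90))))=8018016 / 60034445628045749705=0.00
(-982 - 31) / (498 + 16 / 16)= -1013 / 499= -2.03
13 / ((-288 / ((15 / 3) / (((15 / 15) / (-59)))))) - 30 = -4805 / 288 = -16.68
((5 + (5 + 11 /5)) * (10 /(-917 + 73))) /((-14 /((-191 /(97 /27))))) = -314577 /573076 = -0.55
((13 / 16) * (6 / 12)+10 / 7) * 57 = 104.58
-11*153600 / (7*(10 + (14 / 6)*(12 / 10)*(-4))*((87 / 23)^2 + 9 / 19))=3537952000 / 260001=13607.46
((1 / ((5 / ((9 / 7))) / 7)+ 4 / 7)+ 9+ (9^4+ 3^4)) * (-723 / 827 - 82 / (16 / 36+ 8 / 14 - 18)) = 407364375648 / 15485575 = 26306.05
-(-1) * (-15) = -15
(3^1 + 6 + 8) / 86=17 / 86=0.20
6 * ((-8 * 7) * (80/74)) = -13440/37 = -363.24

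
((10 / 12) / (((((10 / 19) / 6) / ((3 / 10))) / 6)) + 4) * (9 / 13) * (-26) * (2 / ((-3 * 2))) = 633 / 5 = 126.60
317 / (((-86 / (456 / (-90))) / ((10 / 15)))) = 12.45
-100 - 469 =-569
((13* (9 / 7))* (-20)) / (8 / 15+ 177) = -35100 / 18641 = -1.88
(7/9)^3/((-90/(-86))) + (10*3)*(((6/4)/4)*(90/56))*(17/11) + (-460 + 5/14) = -17429332507/40415760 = -431.25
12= 12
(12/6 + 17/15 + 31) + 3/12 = 2063/60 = 34.38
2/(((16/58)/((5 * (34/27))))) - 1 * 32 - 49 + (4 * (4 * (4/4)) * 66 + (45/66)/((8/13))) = 4855385/4752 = 1021.76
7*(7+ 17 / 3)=266 / 3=88.67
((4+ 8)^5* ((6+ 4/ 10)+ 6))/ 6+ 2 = 2571274/ 5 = 514254.80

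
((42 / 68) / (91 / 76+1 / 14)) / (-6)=-931 / 11475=-0.08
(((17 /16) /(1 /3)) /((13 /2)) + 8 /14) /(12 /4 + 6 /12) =773 /2548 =0.30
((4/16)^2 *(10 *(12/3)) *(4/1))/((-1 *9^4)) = -10/6561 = -0.00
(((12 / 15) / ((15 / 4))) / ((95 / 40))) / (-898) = -64 / 639825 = -0.00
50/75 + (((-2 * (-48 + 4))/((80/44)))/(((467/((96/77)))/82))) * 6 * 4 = 12501938/49035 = 254.96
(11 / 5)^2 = 4.84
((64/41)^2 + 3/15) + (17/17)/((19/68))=992599/159695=6.22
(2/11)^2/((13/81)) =324/1573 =0.21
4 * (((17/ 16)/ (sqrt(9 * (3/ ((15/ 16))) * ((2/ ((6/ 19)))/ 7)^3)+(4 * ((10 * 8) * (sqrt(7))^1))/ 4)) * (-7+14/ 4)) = -87465/ (608 * sqrt(1995)+470400 * sqrt(7)) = -0.07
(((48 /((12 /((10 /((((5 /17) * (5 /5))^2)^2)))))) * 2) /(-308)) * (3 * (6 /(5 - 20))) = 2004504 /48125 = 41.65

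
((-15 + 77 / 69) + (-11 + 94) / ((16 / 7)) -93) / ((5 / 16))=-77911 / 345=-225.83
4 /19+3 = 61 /19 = 3.21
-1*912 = -912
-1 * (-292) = 292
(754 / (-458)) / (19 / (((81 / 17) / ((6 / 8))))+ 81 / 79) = -3216564 / 7846685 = -0.41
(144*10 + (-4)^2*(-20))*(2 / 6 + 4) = 14560 / 3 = 4853.33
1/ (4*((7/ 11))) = 11/ 28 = 0.39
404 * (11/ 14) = 2222/ 7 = 317.43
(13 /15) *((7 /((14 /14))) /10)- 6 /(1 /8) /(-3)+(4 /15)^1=16.87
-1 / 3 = -0.33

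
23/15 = 1.53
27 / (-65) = -27 / 65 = -0.42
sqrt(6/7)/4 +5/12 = sqrt(42)/28 +5/12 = 0.65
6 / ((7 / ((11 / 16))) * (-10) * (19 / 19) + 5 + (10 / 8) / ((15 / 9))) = -88 / 1409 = -0.06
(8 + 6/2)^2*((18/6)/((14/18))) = 3267/7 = 466.71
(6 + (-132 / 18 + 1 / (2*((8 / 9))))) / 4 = -37 / 192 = -0.19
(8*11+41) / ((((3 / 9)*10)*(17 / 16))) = 3096 / 85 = 36.42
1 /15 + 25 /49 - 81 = -59111 /735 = -80.42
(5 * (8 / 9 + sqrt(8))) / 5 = 8 / 9 + 2 * sqrt(2) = 3.72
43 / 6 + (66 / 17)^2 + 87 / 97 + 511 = 89840647 / 168198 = 534.14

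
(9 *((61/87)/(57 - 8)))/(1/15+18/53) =145485/458983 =0.32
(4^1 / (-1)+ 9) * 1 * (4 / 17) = 20 / 17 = 1.18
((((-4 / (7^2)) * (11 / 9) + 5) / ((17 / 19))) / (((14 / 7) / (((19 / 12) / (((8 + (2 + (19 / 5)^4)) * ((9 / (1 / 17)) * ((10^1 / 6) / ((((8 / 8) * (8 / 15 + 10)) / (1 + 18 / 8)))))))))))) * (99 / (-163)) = -16948128725 / 110648908218303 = -0.00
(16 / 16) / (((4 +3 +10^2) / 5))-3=-316 / 107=-2.95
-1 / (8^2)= -1 / 64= -0.02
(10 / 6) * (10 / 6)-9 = -56 / 9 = -6.22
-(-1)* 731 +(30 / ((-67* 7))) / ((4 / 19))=685393 / 938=730.70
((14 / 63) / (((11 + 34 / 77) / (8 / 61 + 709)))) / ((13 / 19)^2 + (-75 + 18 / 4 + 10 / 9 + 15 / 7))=-33667615212 / 163236084119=-0.21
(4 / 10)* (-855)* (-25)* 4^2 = 136800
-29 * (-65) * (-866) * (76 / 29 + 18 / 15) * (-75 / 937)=467769900 / 937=499220.81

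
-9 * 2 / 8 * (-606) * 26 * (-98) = -3474198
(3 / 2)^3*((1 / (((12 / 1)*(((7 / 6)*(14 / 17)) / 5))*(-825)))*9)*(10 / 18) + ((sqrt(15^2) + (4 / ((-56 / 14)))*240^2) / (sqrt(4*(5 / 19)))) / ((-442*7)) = -153 / 17248 + 11517*sqrt(95) / 6188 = 18.13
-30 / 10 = -3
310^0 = 1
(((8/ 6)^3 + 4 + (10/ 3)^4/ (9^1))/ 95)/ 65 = 14644/ 4501575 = 0.00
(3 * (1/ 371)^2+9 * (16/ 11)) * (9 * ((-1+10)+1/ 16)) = 25865539785/ 24224816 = 1067.73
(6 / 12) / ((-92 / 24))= -3 / 23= -0.13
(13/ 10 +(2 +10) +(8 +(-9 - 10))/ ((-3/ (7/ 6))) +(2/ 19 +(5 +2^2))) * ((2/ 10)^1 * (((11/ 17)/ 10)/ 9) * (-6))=-14762/ 64125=-0.23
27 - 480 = -453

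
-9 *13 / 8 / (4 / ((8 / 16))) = -117 / 64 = -1.83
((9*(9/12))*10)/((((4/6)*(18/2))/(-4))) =-45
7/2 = 3.50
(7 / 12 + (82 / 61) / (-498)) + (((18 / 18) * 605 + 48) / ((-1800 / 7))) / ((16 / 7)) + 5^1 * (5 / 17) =0.94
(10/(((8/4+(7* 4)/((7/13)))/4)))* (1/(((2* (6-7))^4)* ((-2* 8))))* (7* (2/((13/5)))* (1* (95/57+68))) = -36575/33696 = -1.09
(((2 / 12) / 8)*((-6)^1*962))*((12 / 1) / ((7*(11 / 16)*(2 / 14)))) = -23088 / 11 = -2098.91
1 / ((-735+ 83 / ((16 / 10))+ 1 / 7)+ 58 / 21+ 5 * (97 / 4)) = -168 / 93907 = -0.00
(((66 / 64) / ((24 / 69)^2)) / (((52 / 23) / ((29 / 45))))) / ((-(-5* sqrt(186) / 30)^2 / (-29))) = 112556917 / 8253440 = 13.64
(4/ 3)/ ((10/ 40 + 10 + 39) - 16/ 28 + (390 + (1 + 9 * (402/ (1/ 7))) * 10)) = 112/ 21311529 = 0.00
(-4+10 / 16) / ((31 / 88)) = -297 / 31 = -9.58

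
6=6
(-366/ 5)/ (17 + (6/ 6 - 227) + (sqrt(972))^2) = -366/ 3815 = -0.10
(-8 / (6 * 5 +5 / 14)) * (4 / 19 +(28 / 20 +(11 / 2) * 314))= -18392416 / 40375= -455.54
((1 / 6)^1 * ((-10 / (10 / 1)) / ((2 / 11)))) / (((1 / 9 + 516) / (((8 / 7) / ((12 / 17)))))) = -187 / 65030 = -0.00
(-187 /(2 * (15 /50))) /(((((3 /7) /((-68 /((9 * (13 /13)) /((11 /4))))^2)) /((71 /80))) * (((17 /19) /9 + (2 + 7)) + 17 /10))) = -308748469645 /11966616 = -25800.82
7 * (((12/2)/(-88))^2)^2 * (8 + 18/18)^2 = 45927/3748096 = 0.01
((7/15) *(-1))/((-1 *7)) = 1/15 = 0.07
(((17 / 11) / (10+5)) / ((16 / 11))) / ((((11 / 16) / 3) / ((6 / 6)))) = 17 / 55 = 0.31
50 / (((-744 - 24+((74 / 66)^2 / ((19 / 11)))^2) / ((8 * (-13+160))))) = -208043866800 / 2715433487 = -76.62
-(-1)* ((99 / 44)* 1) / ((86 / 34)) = 153 / 172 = 0.89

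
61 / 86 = 0.71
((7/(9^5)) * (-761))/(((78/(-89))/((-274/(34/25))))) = -1623802775/78298974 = -20.74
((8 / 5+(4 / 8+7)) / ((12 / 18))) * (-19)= -5187 / 20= -259.35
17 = 17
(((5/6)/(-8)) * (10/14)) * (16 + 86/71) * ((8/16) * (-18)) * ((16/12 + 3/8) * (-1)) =-626275/31808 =-19.69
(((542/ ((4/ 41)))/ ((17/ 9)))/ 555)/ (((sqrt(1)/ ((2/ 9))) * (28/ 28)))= 11111/ 9435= 1.18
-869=-869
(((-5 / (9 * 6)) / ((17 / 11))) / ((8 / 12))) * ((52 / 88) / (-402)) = 65 / 492048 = 0.00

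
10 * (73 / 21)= 730 / 21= 34.76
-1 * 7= -7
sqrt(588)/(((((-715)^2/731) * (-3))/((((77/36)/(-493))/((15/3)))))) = 2107 * sqrt(3)/363899250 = 0.00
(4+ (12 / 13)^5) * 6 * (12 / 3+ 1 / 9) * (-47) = -6030865912 / 1113879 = -5414.29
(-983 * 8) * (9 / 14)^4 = -6449463 / 4802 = -1343.08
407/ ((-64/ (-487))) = 198209/ 64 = 3097.02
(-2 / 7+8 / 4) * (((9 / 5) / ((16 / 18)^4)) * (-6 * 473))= -251371593 / 17920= -14027.43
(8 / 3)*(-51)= -136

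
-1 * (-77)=77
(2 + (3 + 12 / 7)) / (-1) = -47 / 7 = -6.71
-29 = -29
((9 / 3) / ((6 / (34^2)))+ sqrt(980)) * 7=98 * sqrt(5)+ 4046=4265.13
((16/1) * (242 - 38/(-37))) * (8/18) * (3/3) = 575488/333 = 1728.19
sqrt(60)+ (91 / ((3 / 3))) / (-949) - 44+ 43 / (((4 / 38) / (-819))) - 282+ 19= -48890815 / 146+ 2*sqrt(15)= -334860.85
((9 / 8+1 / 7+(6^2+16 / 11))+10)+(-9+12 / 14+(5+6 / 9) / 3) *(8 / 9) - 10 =1654717 / 49896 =33.16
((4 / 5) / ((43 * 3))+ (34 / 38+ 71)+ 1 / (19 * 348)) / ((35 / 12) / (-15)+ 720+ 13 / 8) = 613278906 / 6153427495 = 0.10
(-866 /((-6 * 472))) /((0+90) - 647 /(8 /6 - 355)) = 459413 /137962296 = 0.00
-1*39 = -39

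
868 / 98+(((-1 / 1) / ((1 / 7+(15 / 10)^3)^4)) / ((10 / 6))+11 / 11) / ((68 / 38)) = 16872357715701 / 1792304792390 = 9.41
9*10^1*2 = 180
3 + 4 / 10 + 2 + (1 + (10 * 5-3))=53.40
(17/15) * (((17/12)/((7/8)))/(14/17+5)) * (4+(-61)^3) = -743425334/10395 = -71517.59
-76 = -76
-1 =-1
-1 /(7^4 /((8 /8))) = -1 /2401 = -0.00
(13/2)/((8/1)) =13/16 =0.81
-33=-33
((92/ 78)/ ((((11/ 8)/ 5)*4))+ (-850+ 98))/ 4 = -80537/ 429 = -187.73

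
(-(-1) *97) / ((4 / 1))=97 / 4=24.25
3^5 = 243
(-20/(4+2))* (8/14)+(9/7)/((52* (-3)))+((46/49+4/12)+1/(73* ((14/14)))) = -116661/186004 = -0.63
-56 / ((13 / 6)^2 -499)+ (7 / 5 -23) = -382356 / 17795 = -21.49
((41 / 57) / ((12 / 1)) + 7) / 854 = 4829 / 584136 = 0.01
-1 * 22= -22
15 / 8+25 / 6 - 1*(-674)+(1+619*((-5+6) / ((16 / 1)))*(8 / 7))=121843 / 168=725.26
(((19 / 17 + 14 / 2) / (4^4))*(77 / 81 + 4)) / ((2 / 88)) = 101453 / 14688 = 6.91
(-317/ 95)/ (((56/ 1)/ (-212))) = 16801/ 1330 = 12.63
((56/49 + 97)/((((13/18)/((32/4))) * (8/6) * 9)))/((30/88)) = 120912/455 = 265.74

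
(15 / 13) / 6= 5 / 26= 0.19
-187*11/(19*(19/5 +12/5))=-10285/589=-17.46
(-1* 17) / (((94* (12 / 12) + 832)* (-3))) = 17 / 2778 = 0.01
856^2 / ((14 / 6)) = 2198208 / 7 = 314029.71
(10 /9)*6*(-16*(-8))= 2560 /3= 853.33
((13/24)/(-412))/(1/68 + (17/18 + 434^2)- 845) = -663/94560030856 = -0.00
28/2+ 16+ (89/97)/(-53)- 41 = -56640/5141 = -11.02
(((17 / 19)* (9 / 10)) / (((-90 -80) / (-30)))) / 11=27 / 2090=0.01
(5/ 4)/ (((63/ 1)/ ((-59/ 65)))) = -59/ 3276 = -0.02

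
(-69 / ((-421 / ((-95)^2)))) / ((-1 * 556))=-622725 / 234076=-2.66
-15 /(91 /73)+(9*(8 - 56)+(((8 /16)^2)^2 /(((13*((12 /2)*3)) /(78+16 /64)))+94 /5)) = -222879157 /524160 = -425.21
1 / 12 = 0.08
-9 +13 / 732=-6575 / 732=-8.98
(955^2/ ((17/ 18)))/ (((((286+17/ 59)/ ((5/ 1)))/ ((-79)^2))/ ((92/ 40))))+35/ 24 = 1668378279553945/ 6891528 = 242091199.45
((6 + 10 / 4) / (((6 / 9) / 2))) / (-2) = -51 / 4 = -12.75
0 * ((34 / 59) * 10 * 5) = 0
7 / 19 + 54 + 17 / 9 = 9620 / 171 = 56.26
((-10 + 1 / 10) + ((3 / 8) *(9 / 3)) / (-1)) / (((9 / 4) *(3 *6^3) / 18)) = -49 / 360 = -0.14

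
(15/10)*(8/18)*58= 116/3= 38.67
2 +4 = 6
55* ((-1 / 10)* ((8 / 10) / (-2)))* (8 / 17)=88 / 85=1.04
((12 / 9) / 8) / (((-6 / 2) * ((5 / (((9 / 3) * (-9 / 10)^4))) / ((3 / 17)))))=-6561 / 1700000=-0.00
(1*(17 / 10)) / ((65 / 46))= 391 / 325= 1.20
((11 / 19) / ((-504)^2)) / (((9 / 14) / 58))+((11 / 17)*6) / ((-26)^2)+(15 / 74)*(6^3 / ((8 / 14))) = 12636347416955 / 164906016912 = 76.63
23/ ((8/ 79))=1817/ 8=227.12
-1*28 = -28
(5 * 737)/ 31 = 3685/ 31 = 118.87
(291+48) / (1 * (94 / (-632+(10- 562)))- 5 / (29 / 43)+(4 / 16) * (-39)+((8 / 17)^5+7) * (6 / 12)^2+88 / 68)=-8263499586864 / 345977315987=-23.88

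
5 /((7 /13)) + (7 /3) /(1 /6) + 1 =170 /7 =24.29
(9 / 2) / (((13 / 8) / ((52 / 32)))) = 9 / 2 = 4.50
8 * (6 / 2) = 24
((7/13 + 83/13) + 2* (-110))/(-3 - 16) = 2770/247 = 11.21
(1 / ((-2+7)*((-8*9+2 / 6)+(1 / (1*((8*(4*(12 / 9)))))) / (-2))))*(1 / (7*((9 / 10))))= -512 / 1156029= -0.00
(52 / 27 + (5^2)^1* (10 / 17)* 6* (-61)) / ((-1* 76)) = 617404 / 8721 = 70.80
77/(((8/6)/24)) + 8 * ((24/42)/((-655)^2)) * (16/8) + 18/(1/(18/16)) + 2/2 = 16904872331/12012700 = 1407.25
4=4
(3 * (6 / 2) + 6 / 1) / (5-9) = -15 / 4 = -3.75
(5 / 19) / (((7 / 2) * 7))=10 / 931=0.01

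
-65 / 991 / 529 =-65 / 524239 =-0.00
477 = 477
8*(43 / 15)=344 / 15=22.93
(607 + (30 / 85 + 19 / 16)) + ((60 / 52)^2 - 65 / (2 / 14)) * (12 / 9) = 503201 / 137904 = 3.65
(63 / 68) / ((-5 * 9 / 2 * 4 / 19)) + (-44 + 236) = 130427 / 680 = 191.80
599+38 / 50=14994 / 25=599.76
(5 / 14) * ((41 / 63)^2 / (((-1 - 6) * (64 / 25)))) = -210125 / 24893568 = -0.01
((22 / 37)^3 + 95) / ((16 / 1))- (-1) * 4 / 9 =46645939 / 7294032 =6.40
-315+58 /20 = -3121 /10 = -312.10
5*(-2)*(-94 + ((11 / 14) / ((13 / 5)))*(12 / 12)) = 85265 / 91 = 936.98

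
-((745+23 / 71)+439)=-84087 / 71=-1184.32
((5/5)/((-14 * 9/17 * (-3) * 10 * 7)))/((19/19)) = 17/26460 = 0.00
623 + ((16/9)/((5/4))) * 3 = 9409/15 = 627.27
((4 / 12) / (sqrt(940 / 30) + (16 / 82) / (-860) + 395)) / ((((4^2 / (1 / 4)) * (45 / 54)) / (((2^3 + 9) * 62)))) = 9705174423669 / 581824946186192 - 8190025315 * sqrt(282) / 581824946186192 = 0.02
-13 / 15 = -0.87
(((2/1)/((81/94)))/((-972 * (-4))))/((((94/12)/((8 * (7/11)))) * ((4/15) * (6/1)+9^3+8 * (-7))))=140/243432783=0.00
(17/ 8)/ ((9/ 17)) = 289/ 72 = 4.01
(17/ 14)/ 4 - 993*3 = -166807/ 56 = -2978.70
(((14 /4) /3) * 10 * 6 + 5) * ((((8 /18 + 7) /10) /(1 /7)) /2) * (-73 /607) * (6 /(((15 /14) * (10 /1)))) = -239659 /18210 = -13.16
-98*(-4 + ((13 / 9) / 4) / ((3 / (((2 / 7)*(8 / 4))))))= 385.26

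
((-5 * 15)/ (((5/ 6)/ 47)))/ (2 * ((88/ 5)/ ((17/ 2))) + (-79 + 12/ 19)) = 2277150/ 39959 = 56.99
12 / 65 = 0.18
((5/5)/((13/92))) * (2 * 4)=736/13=56.62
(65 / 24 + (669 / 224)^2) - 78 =-9990821 / 150528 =-66.37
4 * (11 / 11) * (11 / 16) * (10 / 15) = 11 / 6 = 1.83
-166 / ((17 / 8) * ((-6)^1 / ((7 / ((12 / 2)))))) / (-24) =-581 / 918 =-0.63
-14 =-14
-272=-272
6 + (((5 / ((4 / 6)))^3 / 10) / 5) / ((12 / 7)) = 699 / 64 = 10.92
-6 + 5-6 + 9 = 2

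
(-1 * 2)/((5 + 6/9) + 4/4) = -0.30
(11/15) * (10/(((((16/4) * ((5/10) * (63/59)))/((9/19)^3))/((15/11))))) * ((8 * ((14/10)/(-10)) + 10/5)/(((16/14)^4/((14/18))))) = 0.20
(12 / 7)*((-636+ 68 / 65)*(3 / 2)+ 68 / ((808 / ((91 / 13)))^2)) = -4330423707 / 2652260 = -1632.73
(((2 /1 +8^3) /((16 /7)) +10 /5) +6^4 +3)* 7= 85449 /8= 10681.12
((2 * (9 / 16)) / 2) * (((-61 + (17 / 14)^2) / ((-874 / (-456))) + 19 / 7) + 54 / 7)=-13077 / 1127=-11.60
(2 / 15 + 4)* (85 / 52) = 527 / 78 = 6.76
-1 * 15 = -15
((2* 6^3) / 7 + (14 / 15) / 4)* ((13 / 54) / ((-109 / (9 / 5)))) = -169117 / 686700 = -0.25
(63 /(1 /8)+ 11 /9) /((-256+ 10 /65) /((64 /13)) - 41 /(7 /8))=-1018528 /199233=-5.11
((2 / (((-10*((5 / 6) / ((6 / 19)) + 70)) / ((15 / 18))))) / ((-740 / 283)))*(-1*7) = -5943 / 967550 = -0.01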